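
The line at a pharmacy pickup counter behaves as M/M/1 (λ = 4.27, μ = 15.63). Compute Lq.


ρ = 4.27/15.63 = 0.2732
Lq = ρ²/(1−ρ) = 0.07463/0.7268 = 0.1027

Final: 0.1027


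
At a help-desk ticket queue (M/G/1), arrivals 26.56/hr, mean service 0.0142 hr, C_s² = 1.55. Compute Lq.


ρ = λ·E[S] = 26.56·0.0142 = 0.3772
Lq = ρ²(1+C_s²)/(2(1−ρ)) = 0.1422·(1+1.55)/(2·0.6228)
= 0.1422·2.5500/1.2457 = 0.29118

Final: 0.29118


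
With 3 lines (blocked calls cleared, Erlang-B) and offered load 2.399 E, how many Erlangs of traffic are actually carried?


B(3,2.399) = 0.268267 (Erlang-B)
Carried load = a(1 − B) = 2.399·(1 − 0.268267) = 2.399·0.731733 = 1.7554 E

Final: 1.7554 Erlangs


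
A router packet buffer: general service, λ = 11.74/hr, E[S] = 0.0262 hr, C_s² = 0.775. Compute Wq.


ρ = λ·E[S] = 11.74·0.0262 = 0.3076
E[S²] = E[S]²(1+C_s²) = 0.0262²·(1+0.775) = 0.001218
Wq = λ·E[S²]/(2(1−ρ)) = 11.74·0.001218/(2·0.6924) = 0.01033 hr

Final: 0.01033 hr


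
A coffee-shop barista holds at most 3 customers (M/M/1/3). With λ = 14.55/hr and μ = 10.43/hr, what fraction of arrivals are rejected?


ρ = λ/μ = 14.55/10.43 = 1.3950
P_K = (1−ρ)ρ^K/(1−ρ^(K+1)) = (-0.3950·2.714789)/(1 − 3.787169)
= -1.072381/-2.787169 = 0.384756

Final: 0.384756


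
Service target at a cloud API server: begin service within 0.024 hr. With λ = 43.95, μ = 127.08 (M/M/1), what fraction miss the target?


ρ = 43.95/127.08 = 0.3458
P(Wq > t) = ρ·e^{−(μ−λ)t} = 0.3458·e^{−1.9951}
= 0.3458·0.135997 = 0.047034

Final: 0.047034


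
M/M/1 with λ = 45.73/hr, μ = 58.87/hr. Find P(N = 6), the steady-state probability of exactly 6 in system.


ρ = 45.73/58.87 = 0.7768
P_n = (1−ρ)·ρ^n = (1 − 0.7768)·0.7768^6 = 0.2232·0.219707 = 0.049039

Final: 0.049039


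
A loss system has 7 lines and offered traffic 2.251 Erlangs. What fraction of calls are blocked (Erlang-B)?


B(c,a) = (a^c/c!) / Σ_{k=0}^{c} a^k/k!
a^7/7! = 0.058103
Σ terms (k=0..7): 1.00000 + 2.25100 + 2.53350 + 1.90097 + 1.06977 + 0.48161 + 0.18068 + 0.05810 = 9.475639
B = 0.058103/9.475639 = 0.006132

Final: 0.006132


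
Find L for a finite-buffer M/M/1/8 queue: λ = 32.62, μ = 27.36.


ρ = 32.62/27.36 = 1.1923
L = ρ[1 − (K+1)ρ^K + Kρ^(K+1)] / [(1−ρ)(1−ρ^(K+1))]
Numerator: 1.1923·(1 − 9·4.082657 + 8·4.867554) = 3.811052
Denominator: (-0.1923)·(-3.867554) = 0.743543
L = 3.811052/0.743543 = 5.1255

Final: 5.1255


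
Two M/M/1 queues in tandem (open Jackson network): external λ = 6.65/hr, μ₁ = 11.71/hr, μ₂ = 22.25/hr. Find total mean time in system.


Each node sees arrival rate λ = 6.65/hr (tandem ⇒ throughput preserved).
W₁ = 1/(μ₁−λ) = 1/(11.71−6.65) = 0.19763 hr
W₂ = 1/(μ₂−λ) = 1/(22.25−6.65) = 0.06410 hr
W_total = W₁ + W₂ = 0.19763 + 0.06410 = 0.26173 hr

Final: 0.26173 hr


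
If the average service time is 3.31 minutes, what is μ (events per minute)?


μ = 1/(service time) in consistent units.
1 minute = 1 min, so μ = 1/3.31 = 0.3021 per minute

Final: 0.3021 /min


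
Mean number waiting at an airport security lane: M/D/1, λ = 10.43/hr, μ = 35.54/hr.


ρ = 10.43/35.54 = 0.2935
M/D/1: Lq = ρ²/(2(1−ρ)) = 0.08613/(2·0.7065) = 0.06095

Final: 0.06095


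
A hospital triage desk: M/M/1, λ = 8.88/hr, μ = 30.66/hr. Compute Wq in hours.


ρ = 8.88/30.66 = 0.2896
Wq = ρ/(μ−λ) = 0.2896/(30.66 − 8.88) = 0.2896/21.78 = 0.01330 hr

Final: 0.01330 hr


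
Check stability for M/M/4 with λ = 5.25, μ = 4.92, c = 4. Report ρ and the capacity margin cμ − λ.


Total capacity cμ = 4·4.92 = 19.68/hr
ρ = λ/(cμ) = 5.25/19.68 = 0.2668
Stable ⇔ ρ < 1: YES
Spare capacity = cμ − λ = 19.68 − 5.25 = 14.43/hr

Final: ρ = 0.2668; stable; margin = 14.43/hr


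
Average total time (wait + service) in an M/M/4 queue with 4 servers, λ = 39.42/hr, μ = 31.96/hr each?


a = 1.2334; ρ = 0.3084; P₀ = 0.290172
Lq = P₀·a^c·ρ/(c!(1−ρ)²) = 0.01804
Wq = Lq/λ = 0.01804/39.42 = 0.0004576 hr
W = Wq + 1/μ = 0.0004576 + 0.03129 = 0.03175 hr

Final: 0.03175 hr


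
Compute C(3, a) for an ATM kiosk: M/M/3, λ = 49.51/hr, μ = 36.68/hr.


a = λ/μ = 1.3498; ρ = a/3 = 0.4499
P₀ = 0.249635 (from M/M/c formula)
C(c,a) = [a^c/(c!(1−ρ))]·P₀ = [2.45918/(6·0.5501)]·0.249635
= 0.74511·0.249635 = 0.186005

Final: 0.186005


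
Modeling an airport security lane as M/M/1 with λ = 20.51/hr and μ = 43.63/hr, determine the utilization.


ρ = λ/μ = 20.51/43.63 = 0.4701

Final: 0.4701


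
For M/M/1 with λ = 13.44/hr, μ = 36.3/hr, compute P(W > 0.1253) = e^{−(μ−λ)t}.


W ~ Exponential(μ−λ) for M/M/1.
μ − λ = 36.3 − 13.44 = 22.8600
P(W > t) = e^{−(μ−λ)t} = e^{−2.8644} = 0.057020

Final: 0.057020


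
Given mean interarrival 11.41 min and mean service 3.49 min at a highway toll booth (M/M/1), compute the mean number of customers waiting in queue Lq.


λ = 60/11.41 = 5.2585 /hr
μ = 60/3.49 = 17.1920 /hr
ρ = λ/μ = 5.2585/17.1920 = 0.3059
Lq = ρ²/(1−ρ) = 0.09356/0.6941 = 0.1348

Final: 0.1348


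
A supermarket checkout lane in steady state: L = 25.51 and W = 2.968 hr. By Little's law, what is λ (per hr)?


λ = L/W = 25.51/2.968 = 8.5950 /hr

Final: 8.5950 /hr


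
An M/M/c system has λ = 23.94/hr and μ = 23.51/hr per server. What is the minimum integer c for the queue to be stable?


Stability requires cμ > λ ⇔ c > λ/μ.
λ/μ = 23.94/23.51 = 1.0183
Minimum integer c = ⌊1.0183⌋ + 1 = 2
Check: 2·23.51 = 47.02 > 23.94, while 1·23.51 = 23.51 ≤ 23.94

Final: 2 servers


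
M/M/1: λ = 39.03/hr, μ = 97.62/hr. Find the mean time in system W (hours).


W = 1/(μ−λ) = 1/(97.62 − 39.03) = 1/58.59 = 0.01707 hr

Final: 0.01707 hr


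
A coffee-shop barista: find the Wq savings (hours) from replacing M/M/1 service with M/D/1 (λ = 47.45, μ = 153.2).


ρ = 47.45/153.2 = 0.3097
Wq(M/M/1) = ρ/(μ−λ) = 0.3097/105.75 = 0.002929 hr
Wq(M/D/1) = ρ/(2(μ−λ)) = 0.001464 hr
Savings = 0.002929 − 0.001464 = 0.001464 hr

Final: 0.001464 hr


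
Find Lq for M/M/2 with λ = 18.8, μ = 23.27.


a = λ/μ = 0.8079; ρ = a/2 = 0.4040
P₀ = 0.424549
Lq = P₀·a^c·ρ / (c!·(1−ρ)²) = 0.424549·0.65271·0.4040/(2·0.35527)
= 0.15754

Final: 0.15754


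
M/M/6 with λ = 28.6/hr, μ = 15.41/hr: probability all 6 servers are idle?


a = λ/μ = 28.6/15.41 = 1.8559; ρ = a/c = 0.3093
Σ_{k=0}^{5} a^k/k! (terms k=0..5) = 1.00000 + 1.85594 + 1.72225 + 1.06546 + 0.49436 + 0.18350 = 6.32151
Tail: a^6/(6!(1−ρ)) = 40.86772/(720·0.6907) = 0.08218
P₀ = 1/(6.32151 + 0.08218) = 1/6.40369 = 0.156160

Final: 0.156160


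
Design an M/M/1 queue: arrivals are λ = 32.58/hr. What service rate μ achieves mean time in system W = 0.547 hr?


W = 1/(μ−λ) ⇒ μ − λ = 1/W = 1/0.547 = 1.8282
μ = λ + 1/W = 32.58 + 1.8282 = 34.4082 per hr

Final: 34.4082 /hr


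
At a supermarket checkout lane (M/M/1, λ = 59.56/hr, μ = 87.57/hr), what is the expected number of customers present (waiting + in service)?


ρ = λ/μ = 59.56/87.57 = 0.6801
L = ρ/(1−ρ) = 0.6801/(1 − 0.6801) = 0.6801/0.3199 = 2.1264

Final: 2.1264


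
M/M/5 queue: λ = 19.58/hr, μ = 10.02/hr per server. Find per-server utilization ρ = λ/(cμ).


ρ = λ/(cμ) = 19.58/(5·10.02) = 19.58/50.10 = 0.3908

Final: 0.3908


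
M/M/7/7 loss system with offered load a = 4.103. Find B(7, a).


B(c,a) = (a^c/c!) / Σ_{k=0}^{c} a^k/k!
a^7/7! = 3.884008
Σ terms (k=0..7): 1.00000 + 4.10300 + 8.41730 + 11.51207 + 11.80850 + 9.69006 + 6.62638 + 3.88401 = 57.041323
B = 3.884008/57.041323 = 0.068091

Final: 0.068091


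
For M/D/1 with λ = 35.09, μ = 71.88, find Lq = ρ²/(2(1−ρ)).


ρ = 35.09/71.88 = 0.4882
M/D/1: Lq = ρ²/(2(1−ρ)) = 0.2383/(2·0.5118) = 0.23281

Final: 0.23281


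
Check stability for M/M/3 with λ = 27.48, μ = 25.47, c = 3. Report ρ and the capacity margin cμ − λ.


Total capacity cμ = 3·25.47 = 76.41/hr
ρ = λ/(cμ) = 27.48/76.41 = 0.3596
Stable ⇔ ρ < 1: YES
Spare capacity = cμ − λ = 76.41 − 27.48 = 48.93/hr

Final: ρ = 0.3596; stable; margin = 48.93/hr


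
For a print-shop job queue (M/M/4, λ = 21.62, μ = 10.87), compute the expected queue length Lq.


a = λ/μ = 1.9890; ρ = a/4 = 0.4972
P₀ = 0.132008
Lq = P₀·a^c·ρ / (c!·(1−ρ)²) = 0.132008·15.64965·0.4972/(24·0.25277)
= 0.16933

Final: 0.16933


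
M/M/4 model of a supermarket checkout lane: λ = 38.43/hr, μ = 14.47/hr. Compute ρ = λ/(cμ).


ρ = λ/(cμ) = 38.43/(4·14.47) = 38.43/57.88 = 0.6640

Final: 0.6640


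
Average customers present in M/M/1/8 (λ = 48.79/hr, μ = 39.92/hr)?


ρ = 48.79/39.92 = 1.2222
L = ρ[1 − (K+1)ρ^K + Kρ^(K+1)] / [(1−ρ)(1−ρ^(K+1))]
Numerator: 1.2222·(1 − 9·4.978773 + 8·6.085028) = 5.953639
Denominator: (-0.2222)·(-5.085028) = 1.129865
L = 5.953639/1.129865 = 5.2693

Final: 5.2693


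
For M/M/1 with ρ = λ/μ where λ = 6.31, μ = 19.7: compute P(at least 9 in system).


ρ = 6.31/19.7 = 0.3203
P(N ≥ n) = ρ^n = 0.3203^9 = 0.00003549

Final: 0.00003549


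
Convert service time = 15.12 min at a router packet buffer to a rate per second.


μ = 1/(service time) in consistent units.
1 second = 0.0166667 min, so μ = 0.0166667/15.12 = 0.001102 per second

Final: 0.001102 /sec


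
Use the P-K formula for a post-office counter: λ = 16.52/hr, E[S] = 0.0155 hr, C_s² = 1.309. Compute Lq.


ρ = λ·E[S] = 16.52·0.0155 = 0.2561
Lq = ρ²(1+C_s²)/(2(1−ρ)) = 0.06557·(1+1.309)/(2·0.7439)
= 0.06557·2.3090/1.4879 = 0.10175

Final: 0.10175


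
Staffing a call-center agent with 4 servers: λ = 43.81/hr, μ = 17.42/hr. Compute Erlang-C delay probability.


a = λ/μ = 2.5149; ρ = a/4 = 0.6287
P₀ = 0.072370 (from M/M/c formula)
C(c,a) = [a^c/(c!(1−ρ))]·P₀ = [40.00372/(24·0.3713)]·0.072370
= 4.48953·0.072370 = 0.324905

Final: 0.324905


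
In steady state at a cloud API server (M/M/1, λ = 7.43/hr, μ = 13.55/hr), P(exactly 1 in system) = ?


ρ = 7.43/13.55 = 0.5483
P_n = (1−ρ)·ρ^n = (1 − 0.5483)·0.5483^1 = 0.4517·0.548339 = 0.247663

Final: 0.247663


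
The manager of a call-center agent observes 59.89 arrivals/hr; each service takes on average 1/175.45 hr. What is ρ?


ρ = λ/μ = 59.89/175.45 = 0.3414

Final: 0.3414


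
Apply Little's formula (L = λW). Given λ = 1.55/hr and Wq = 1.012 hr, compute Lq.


Lq = λWq = 1.55·1.012 = 1.5686

Final: 1.5686


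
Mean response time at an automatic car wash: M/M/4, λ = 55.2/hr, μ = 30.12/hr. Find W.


a = 1.8327; ρ = 0.4582; P₀ = 0.156119
Lq = P₀·a^c·ρ/(c!(1−ρ)²) = 0.11452
Wq = Lq/λ = 0.11452/55.2 = 0.002075 hr
W = Wq + 1/μ = 0.002075 + 0.03320 = 0.03528 hr

Final: 0.03528 hr


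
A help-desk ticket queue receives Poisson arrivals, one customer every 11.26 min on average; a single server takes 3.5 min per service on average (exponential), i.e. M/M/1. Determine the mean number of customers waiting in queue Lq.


λ = 60/11.26 = 5.3286 /hr
μ = 60/3.5 = 17.1429 /hr
ρ = λ/μ = 5.3286/17.1429 = 0.3108
Lq = ρ²/(1−ρ) = 0.09662/0.6892 = 0.1402

Final: 0.1402


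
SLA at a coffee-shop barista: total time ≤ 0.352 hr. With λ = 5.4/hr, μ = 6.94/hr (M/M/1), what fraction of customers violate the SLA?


W ~ Exponential(μ−λ) for M/M/1.
μ − λ = 6.94 − 5.4 = 1.5400
P(W > t) = e^{−(μ−λ)t} = e^{−0.5421} = 0.581537

Final: 0.581537


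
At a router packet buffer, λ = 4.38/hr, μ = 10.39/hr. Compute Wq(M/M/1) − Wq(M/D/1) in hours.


ρ = 4.38/10.39 = 0.4216
Wq(M/M/1) = ρ/(μ−λ) = 0.4216/6.01 = 0.07014 hr
Wq(M/D/1) = ρ/(2(μ−λ)) = 0.03507 hr
Savings = 0.07014 − 0.03507 = 0.03507 hr

Final: 0.03507 hr


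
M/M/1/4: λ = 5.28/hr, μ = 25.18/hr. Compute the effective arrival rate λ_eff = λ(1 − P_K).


ρ = 0.2097; P_K = (1−ρ)ρ^4/(1−ρ^5) = 0.001529
λ_eff = λ(1 − P_K) = 5.28·(1 − 0.001529) = 5.28·0.998471 = 5.2719 /hr

Final: 5.2719 /hr


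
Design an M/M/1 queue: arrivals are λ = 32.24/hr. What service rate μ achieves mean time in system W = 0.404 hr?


W = 1/(μ−λ) ⇒ μ − λ = 1/W = 1/0.404 = 2.4752
μ = λ + 1/W = 32.24 + 2.4752 = 34.7152 per hr

Final: 34.7152 /hr


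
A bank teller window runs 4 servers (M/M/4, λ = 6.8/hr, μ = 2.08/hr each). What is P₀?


a = λ/μ = 6.8/2.08 = 3.2692; ρ = a/c = 0.8173
Σ_{k=0}^{3} a^k/k! (terms k=0..3) = 1.00000 + 3.26923 + 5.34393 + 5.82352 = 15.43668
Tail: a^4/(4!(1−ρ)) = 114.23056/(24·0.1827) = 26.05258
P₀ = 1/(15.43668 + 26.05258) = 1/41.48927 = 0.024103

Final: 0.024103


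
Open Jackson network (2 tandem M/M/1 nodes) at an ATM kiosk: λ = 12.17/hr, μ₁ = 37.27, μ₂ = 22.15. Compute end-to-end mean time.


Each node sees arrival rate λ = 12.17/hr (tandem ⇒ throughput preserved).
W₁ = 1/(μ₁−λ) = 1/(37.27−12.17) = 0.03984 hr
W₂ = 1/(μ₂−λ) = 1/(22.15−12.17) = 0.10020 hr
W_total = W₁ + W₂ = 0.03984 + 0.10020 = 0.14004 hr

Final: 0.14004 hr


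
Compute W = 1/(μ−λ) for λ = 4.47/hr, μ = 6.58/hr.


W = 1/(μ−λ) = 1/(6.58 − 4.47) = 1/2.11 = 0.4739 hr

Final: 0.4739 hr


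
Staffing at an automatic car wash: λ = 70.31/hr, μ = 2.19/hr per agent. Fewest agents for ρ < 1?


Stability requires cμ > λ ⇔ c > λ/μ.
λ/μ = 70.31/2.19 = 32.1050
Minimum integer c = ⌊32.1050⌋ + 1 = 33
Check: 33·2.19 = 72.27 > 70.31, while 32·2.19 = 70.08 ≤ 70.31

Final: 33 servers


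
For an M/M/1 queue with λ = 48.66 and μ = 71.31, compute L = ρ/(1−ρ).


ρ = λ/μ = 48.66/71.31 = 0.6824
L = ρ/(1−ρ) = 0.6824/(1 − 0.6824) = 0.6824/0.3176 = 2.1483

Final: 2.1483


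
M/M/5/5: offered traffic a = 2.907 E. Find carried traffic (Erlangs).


B(5,2.907) = 0.102172 (Erlang-B)
Carried load = a(1 − B) = 2.907·(1 − 0.102172) = 2.907·0.897828 = 2.6100 E

Final: 2.6100 Erlangs


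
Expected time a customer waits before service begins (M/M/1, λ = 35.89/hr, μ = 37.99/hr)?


ρ = 35.89/37.99 = 0.9447
Wq = ρ/(μ−λ) = 0.9447/(37.99 − 35.89) = 0.9447/2.10 = 0.4499 hr

Final: 0.4499 hr


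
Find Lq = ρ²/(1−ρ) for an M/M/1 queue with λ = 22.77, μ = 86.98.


ρ = 22.77/86.98 = 0.2618
Lq = ρ²/(1−ρ) = 0.06853/0.7382 = 0.09283

Final: 0.09283


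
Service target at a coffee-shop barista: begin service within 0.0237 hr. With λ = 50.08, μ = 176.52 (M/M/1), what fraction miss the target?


ρ = 50.08/176.52 = 0.2837
P(Wq > t) = ρ·e^{−(μ−λ)t} = 0.2837·e^{−2.9966}
= 0.2837·0.049955 = 0.014173

Final: 0.014173


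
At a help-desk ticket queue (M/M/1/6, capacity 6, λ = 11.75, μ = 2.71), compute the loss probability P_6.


ρ = λ/μ = 11.75/2.71 = 4.3358
P_K = (1−ρ)ρ^K/(1−ρ^(K+1)) = (-3.3358·6643.722044)/(1 − 28805.805910)
= -22162.083866/-28804.805910 = 0.769388

Final: 0.769388


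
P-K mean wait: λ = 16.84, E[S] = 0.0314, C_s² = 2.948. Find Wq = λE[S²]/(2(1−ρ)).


ρ = λ·E[S] = 16.84·0.0314 = 0.5288
E[S²] = E[S]²(1+C_s²) = 0.0314²·(1+2.948) = 0.003893
Wq = λ·E[S²]/(2(1−ρ)) = 16.84·0.003893/(2·0.4712) = 0.06955 hr

Final: 0.06955 hr


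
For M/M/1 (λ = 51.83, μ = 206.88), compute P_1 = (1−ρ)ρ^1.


ρ = 51.83/206.88 = 0.2505
P_n = (1−ρ)·ρ^n = (1 − 0.2505)·0.2505^1 = 0.7495·0.250532 = 0.187766

Final: 0.187766


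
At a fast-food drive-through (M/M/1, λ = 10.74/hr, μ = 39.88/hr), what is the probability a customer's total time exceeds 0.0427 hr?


W ~ Exponential(μ−λ) for M/M/1.
μ − λ = 39.88 − 10.74 = 29.1400
P(W > t) = e^{−(μ−λ)t} = e^{−1.2443} = 0.288149

Final: 0.288149


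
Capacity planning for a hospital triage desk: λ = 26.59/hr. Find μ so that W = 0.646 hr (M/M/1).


W = 1/(μ−λ) ⇒ μ − λ = 1/W = 1/0.646 = 1.5480
μ = λ + 1/W = 26.59 + 1.5480 = 28.1380 per hr

Final: 28.1380 /hr


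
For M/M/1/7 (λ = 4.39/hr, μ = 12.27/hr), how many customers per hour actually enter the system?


ρ = 0.3578; P_K = (1−ρ)ρ^7/(1−ρ^8) = 0.0004821
λ_eff = λ(1 − P_K) = 4.39·(1 − 0.0004821) = 4.39·0.999518 = 4.3879 /hr

Final: 4.3879 /hr


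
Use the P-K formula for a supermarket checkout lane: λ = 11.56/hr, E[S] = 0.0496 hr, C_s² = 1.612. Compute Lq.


ρ = λ·E[S] = 11.56·0.0496 = 0.5734
Lq = ρ²(1+C_s²)/(2(1−ρ)) = 0.3288·(1+1.612)/(2·0.4266)
= 0.3288·2.6120/0.8532 = 1.00641

Final: 1.00641


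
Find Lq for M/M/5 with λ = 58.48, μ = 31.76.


a = λ/μ = 1.8413; ρ = a/5 = 0.3683
P₀ = 0.157850
Lq = P₀·a^c·ρ / (c!·(1−ρ)²) = 0.157850·21.16578·0.3683/(120·0.39909)
= 0.02569

Final: 0.02569


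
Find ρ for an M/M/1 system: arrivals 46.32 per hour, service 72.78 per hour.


ρ = λ/μ = 46.32/72.78 = 0.6364

Final: 0.6364


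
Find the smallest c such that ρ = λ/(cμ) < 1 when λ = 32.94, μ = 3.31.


Stability requires cμ > λ ⇔ c > λ/μ.
λ/μ = 32.94/3.31 = 9.9517
Minimum integer c = ⌊9.9517⌋ + 1 = 10
Check: 10·3.31 = 33.10 > 32.94, while 9·3.31 = 29.79 ≤ 32.94

Final: 10 servers


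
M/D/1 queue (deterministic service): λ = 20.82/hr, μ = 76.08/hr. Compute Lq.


ρ = 20.82/76.08 = 0.2737
M/D/1: Lq = ρ²/(2(1−ρ)) = 0.07489/(2·0.7263) = 0.05155

Final: 0.05155


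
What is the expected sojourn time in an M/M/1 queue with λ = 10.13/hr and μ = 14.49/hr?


W = 1/(μ−λ) = 1/(14.49 − 10.13) = 1/4.36 = 0.2294 hr

Final: 0.2294 hr


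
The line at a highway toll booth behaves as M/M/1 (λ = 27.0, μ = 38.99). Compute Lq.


ρ = 27.0/38.99 = 0.6925
Lq = ρ²/(1−ρ) = 0.4795/0.3075 = 1.5594

Final: 1.5594


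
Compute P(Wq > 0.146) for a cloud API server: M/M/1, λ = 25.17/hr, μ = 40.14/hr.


ρ = 25.17/40.14 = 0.6271
P(Wq > t) = ρ·e^{−(μ−λ)t} = 0.6271·e^{−2.1856}
= 0.6271·0.112408 = 0.070486

Final: 0.070486


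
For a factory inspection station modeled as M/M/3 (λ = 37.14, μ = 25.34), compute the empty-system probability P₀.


a = λ/μ = 37.14/25.34 = 1.4657; ρ = a/c = 0.4886
Σ_{k=0}^{2} a^k/k! (terms k=0..2) = 1.00000 + 1.46567 + 1.07409 = 3.53976
Tail: a^3/(3!(1−ρ)) = 3.14852/(6·0.5114) = 1.02602
P₀ = 1/(3.53976 + 1.02602) = 1/4.56578 = 0.219021

Final: 0.219021


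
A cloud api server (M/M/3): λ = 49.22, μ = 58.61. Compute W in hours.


a = 0.8398; ρ = 0.2799; P₀ = 0.429278
Lq = P₀·a^c·ρ/(c!(1−ρ)²) = 0.02288
Wq = Lq/λ = 0.02288/49.22 = 0.0004648 hr
W = Wq + 1/μ = 0.0004648 + 0.01706 = 0.01753 hr

Final: 0.01753 hr


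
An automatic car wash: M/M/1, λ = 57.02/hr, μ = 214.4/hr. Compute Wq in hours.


ρ = 57.02/214.4 = 0.2660
Wq = ρ/(μ−λ) = 0.2660/(214.4 − 57.02) = 0.2660/157.38 = 0.001690 hr

Final: 0.001690 hr


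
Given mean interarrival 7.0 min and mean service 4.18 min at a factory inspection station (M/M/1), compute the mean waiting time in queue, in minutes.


λ = 60/7.0 = 8.5714 /hr
μ = 60/4.18 = 14.3541 /hr
ρ = λ/μ = 8.5714/14.3541 = 0.5971
Wq = ρ/(μ−λ) = 0.5971/(14.3541−8.5714) = 0.10326 hr
In minutes: 0.10326·60 = 6.196 min

Final: 6.196 min


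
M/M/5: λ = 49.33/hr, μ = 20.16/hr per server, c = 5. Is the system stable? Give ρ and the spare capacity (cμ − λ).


Total capacity cμ = 5·20.16 = 100.80/hr
ρ = λ/(cμ) = 49.33/100.80 = 0.4894
Stable ⇔ ρ < 1: YES
Spare capacity = cμ − λ = 100.80 − 49.33 = 51.47/hr

Final: ρ = 0.4894; stable; margin = 51.47/hr


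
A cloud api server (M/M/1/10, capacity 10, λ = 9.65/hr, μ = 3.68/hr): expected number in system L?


ρ = 9.65/3.68 = 2.6223
L = ρ[1 − (K+1)ρ^K + Kρ^(K+1)] / [(1−ρ)(1−ρ^(K+1))]
Numerator: 2.6223·(1 − 11·15374.285679 + 10·40315.721957) = 613721.846211
Denominator: (-1.6223)·(-40314.721957) = 65401.872306
L = 613721.846211/65401.872306 = 9.3839

Final: 9.3839


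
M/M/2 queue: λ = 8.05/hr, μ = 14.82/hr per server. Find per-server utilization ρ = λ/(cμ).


ρ = λ/(cμ) = 8.05/(2·14.82) = 8.05/29.64 = 0.2716

Final: 0.2716


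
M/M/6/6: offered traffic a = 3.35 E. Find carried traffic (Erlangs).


B(6,3.35) = 0.072831 (Erlang-B)
Carried load = a(1 − B) = 3.35·(1 − 0.072831) = 3.35·0.927169 = 3.1060 E

Final: 3.1060 Erlangs


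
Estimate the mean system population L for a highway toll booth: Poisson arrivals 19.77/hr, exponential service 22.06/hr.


ρ = λ/μ = 19.77/22.06 = 0.8962
L = ρ/(1−ρ) = 0.8962/(1 − 0.8962) = 0.8962/0.1038 = 8.6332

Final: 8.6332


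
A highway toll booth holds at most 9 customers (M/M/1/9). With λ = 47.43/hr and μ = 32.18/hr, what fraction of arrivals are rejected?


ρ = λ/μ = 47.43/32.18 = 1.4739
P_K = (1−ρ)ρ^K/(1−ρ^(K+1)) = (-0.4739·32.824927)/(1 − 48.380555)
= -15.555629/-47.380555 = 0.328313

Final: 0.328313


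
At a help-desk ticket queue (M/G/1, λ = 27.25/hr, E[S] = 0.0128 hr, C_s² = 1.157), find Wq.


ρ = λ·E[S] = 27.25·0.0128 = 0.3488
E[S²] = E[S]²(1+C_s²) = 0.0128²·(1+1.157) = 0.0003534
Wq = λ·E[S²]/(2(1−ρ)) = 27.25·0.0003534/(2·0.6512) = 0.007394 hr

Final: 0.007394 hr


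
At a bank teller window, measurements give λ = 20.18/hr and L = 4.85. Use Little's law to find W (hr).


W = L/λ = 4.85/20.18 = 0.2403 hr

Final: 0.2403 hr


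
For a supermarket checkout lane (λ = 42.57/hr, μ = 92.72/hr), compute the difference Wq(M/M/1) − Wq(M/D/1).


ρ = 42.57/92.72 = 0.4591
Wq(M/M/1) = ρ/(μ−λ) = 0.4591/50.15 = 0.009155 hr
Wq(M/D/1) = ρ/(2(μ−λ)) = 0.004578 hr
Savings = 0.009155 − 0.004578 = 0.004578 hr

Final: 0.004578 hr


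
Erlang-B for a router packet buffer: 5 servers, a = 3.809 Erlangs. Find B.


B(c,a) = (a^c/c!) / Σ_{k=0}^{c} a^k/k!
a^5/5! = 6.681495
Σ terms (k=0..5): 1.00000 + 3.80900 + 7.25424 + 9.21047 + 8.77067 + 6.68149 = 36.725870
B = 6.681495/36.725870 = 0.181929

Final: 0.181929


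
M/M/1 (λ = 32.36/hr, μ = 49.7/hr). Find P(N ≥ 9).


ρ = 32.36/49.7 = 0.6511
P(N ≥ n) = ρ^n = 0.6511^9 = 0.021031

Final: 0.021031


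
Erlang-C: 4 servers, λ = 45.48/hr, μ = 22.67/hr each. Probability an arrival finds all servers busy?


a = λ/μ = 2.0062; ρ = a/4 = 0.5015
P₀ = 0.129562 (from M/M/c formula)
C(c,a) = [a^c/(c!(1−ρ))]·P₀ = [16.19854/(24·0.4985)]·0.129562
= 1.35406·0.129562 = 0.175434

Final: 0.175434


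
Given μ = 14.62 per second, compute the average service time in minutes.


Mean service time = 1/μ = 1/14.62 second = 0.06840 second
In minutes: 0.06840 × 0.0166667 = 0.001140 min

Final: 0.001140 min


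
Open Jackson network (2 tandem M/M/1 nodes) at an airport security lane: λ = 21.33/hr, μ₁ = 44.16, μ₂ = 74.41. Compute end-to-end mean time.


Each node sees arrival rate λ = 21.33/hr (tandem ⇒ throughput preserved).
W₁ = 1/(μ₁−λ) = 1/(44.16−21.33) = 0.04380 hr
W₂ = 1/(μ₂−λ) = 1/(74.41−21.33) = 0.01884 hr
W_total = W₁ + W₂ = 0.04380 + 0.01884 = 0.06264 hr

Final: 0.06264 hr


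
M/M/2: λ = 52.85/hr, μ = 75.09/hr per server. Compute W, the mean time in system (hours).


a = 0.7038; ρ = 0.3519; P₀ = 0.479387
Lq = P₀·a^c·ρ/(c!(1−ρ)²) = 0.09948
Wq = Lq/λ = 0.09948/52.85 = 0.001882 hr
W = Wq + 1/μ = 0.001882 + 0.01332 = 0.01520 hr

Final: 0.01520 hr


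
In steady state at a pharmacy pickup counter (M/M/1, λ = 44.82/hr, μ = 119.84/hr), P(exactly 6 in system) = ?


ρ = 44.82/119.84 = 0.3740
P_n = (1−ρ)·ρ^n = (1 − 0.3740)·0.3740^6 = 0.6260·0.002737 = 0.001713

Final: 0.001713


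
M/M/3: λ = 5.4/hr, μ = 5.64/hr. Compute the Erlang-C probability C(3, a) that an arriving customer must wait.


a = λ/μ = 0.9574; ρ = a/3 = 0.3191
P₀ = 0.380134 (from M/M/c formula)
C(c,a) = [a^c/(c!(1−ρ))]·P₀ = [0.87770/(6·0.6809)]·0.380134
= 0.21485·0.380134 = 0.081673

Final: 0.081673


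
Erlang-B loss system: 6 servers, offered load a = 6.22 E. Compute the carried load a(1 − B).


B(6,6.22) = 0.280190 (Erlang-B)
Carried load = a(1 − B) = 6.22·(1 − 0.280190) = 6.22·0.719810 = 4.4772 E

Final: 4.4772 Erlangs


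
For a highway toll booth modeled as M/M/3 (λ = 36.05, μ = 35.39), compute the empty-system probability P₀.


a = λ/μ = 36.05/35.39 = 1.0186; ρ = a/c = 0.3395
Σ_{k=0}^{2} a^k/k! (terms k=0..2) = 1.00000 + 1.01865 + 0.51882 = 2.53747
Tail: a^3/(3!(1−ρ)) = 1.05700/(6·0.6605) = 0.26674
P₀ = 1/(2.53747 + 0.26674) = 1/2.80421 = 0.356607

Final: 0.356607


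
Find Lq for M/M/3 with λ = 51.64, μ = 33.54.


a = λ/μ = 1.5397; ρ = a/3 = 0.5132
P₀ = 0.201023
Lq = P₀·a^c·ρ / (c!·(1−ρ)²) = 0.201023·3.64980·0.5132/(6·0.23696)
= 0.26485

Final: 0.26485


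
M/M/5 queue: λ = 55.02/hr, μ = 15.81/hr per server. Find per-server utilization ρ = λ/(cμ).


ρ = λ/(cμ) = 55.02/(5·15.81) = 55.02/79.05 = 0.6960

Final: 0.6960


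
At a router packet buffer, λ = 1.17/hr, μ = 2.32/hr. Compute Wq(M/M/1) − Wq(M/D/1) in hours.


ρ = 1.17/2.32 = 0.5043
Wq(M/M/1) = ρ/(μ−λ) = 0.5043/1.15 = 0.43853 hr
Wq(M/D/1) = ρ/(2(μ−λ)) = 0.21927 hr
Savings = 0.43853 − 0.21927 = 0.21927 hr

Final: 0.21927 hr


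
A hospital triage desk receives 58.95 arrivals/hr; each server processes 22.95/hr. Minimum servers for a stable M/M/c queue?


Stability requires cμ > λ ⇔ c > λ/μ.
λ/μ = 58.95/22.95 = 2.5686
Minimum integer c = ⌊2.5686⌋ + 1 = 3
Check: 3·22.95 = 68.85 > 58.95, while 2·22.95 = 45.90 ≤ 58.95

Final: 3 servers


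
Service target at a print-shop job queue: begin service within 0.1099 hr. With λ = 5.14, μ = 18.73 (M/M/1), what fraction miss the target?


ρ = 5.14/18.73 = 0.2744
P(Wq > t) = ρ·e^{−(μ−λ)t} = 0.2744·e^{−1.4935}
= 0.2744·0.224576 = 0.061630

Final: 0.061630


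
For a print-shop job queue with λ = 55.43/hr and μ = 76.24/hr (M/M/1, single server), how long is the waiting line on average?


ρ = 55.43/76.24 = 0.7270
Lq = ρ²/(1−ρ) = 0.5286/0.2730 = 1.9366

Final: 1.9366


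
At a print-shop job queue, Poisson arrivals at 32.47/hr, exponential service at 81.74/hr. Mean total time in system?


W = 1/(μ−λ) = 1/(81.74 − 32.47) = 1/49.27 = 0.02030 hr

Final: 0.02030 hr


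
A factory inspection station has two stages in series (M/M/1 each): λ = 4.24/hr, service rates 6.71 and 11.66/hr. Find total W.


Each node sees arrival rate λ = 4.24/hr (tandem ⇒ throughput preserved).
W₁ = 1/(μ₁−λ) = 1/(6.71−4.24) = 0.40486 hr
W₂ = 1/(μ₂−λ) = 1/(11.66−4.24) = 0.13477 hr
W_total = W₁ + W₂ = 0.40486 + 0.13477 = 0.53963 hr

Final: 0.53963 hr


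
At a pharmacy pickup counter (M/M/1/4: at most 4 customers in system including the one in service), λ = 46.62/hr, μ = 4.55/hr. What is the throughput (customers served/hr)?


ρ = 10.2462; P_K = (1−ρ)ρ^4/(1−ρ^5) = 0.902410
λ_eff = λ(1 − P_K) = 46.62·(1 − 0.902410) = 46.62·0.097590 = 4.5496 /hr

Final: 4.5496 /hr


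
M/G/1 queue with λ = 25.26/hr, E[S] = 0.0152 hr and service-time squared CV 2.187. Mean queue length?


ρ = λ·E[S] = 25.26·0.0152 = 0.3840
Lq = ρ²(1+C_s²)/(2(1−ρ)) = 0.1474·(1+2.187)/(2·0.6160)
= 0.1474·3.1870/1.2321 = 0.38132

Final: 0.38132


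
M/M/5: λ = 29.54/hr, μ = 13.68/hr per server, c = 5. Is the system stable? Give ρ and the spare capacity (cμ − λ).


Total capacity cμ = 5·13.68 = 68.40/hr
ρ = λ/(cμ) = 29.54/68.40 = 0.4319
Stable ⇔ ρ < 1: YES
Spare capacity = cμ − λ = 68.40 − 29.54 = 38.86/hr

Final: ρ = 0.4319; stable; margin = 38.86/hr


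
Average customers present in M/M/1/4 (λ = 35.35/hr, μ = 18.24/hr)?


ρ = 35.35/18.24 = 1.9380
L = ρ[1 − (K+1)ρ^K + Kρ^(K+1)] / [(1−ρ)(1−ρ^(K+1))]
Numerator: 1.9380·(1 − 5·14.107769 + 4·27.341537) = 77.187234
Denominator: (-0.9380)·(-26.341537) = 24.709632
L = 77.187234/24.709632 = 3.1238

Final: 3.1238


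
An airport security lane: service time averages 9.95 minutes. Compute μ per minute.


μ = 1/(service time) in consistent units.
1 minute = 1 min, so μ = 1/9.95 = 0.1005 per minute

Final: 0.1005 /min


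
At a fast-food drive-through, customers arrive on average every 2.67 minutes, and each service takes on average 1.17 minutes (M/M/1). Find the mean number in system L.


λ = 60/2.67 = 22.4719 /hr
μ = 60/1.17 = 51.2821 /hr
ρ = λ/μ = 22.4719/51.2821 = 0.4382
L = ρ/(1−ρ) = 0.4382/0.5618 = 0.7800

Final: 0.7800


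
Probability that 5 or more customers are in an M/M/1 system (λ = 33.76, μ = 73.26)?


ρ = 33.76/73.26 = 0.4608
P(N ≥ n) = ρ^n = 0.4608^5 = 0.020782

Final: 0.020782


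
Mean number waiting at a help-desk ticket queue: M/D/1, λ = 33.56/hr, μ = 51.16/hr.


ρ = 33.56/51.16 = 0.6560
M/D/1: Lq = ρ²/(2(1−ρ)) = 0.4303/(2·0.3440) = 0.62542

Final: 0.62542


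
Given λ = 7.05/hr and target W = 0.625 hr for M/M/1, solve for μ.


W = 1/(μ−λ) ⇒ μ − λ = 1/W = 1/0.625 = 1.6000
μ = λ + 1/W = 7.05 + 1.6000 = 8.6500 per hr

Final: 8.6500 /hr


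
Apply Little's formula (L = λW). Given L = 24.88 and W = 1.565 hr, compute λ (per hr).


λ = L/W = 24.88/1.565 = 15.8978 /hr

Final: 15.8978 /hr


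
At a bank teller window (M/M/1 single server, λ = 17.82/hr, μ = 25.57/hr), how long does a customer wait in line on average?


ρ = 17.82/25.57 = 0.6969
Wq = ρ/(μ−λ) = 0.6969/(25.57 − 17.82) = 0.6969/7.75 = 0.08992 hr

Final: 0.08992 hr


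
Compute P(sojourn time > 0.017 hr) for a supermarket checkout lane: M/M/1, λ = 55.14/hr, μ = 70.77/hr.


W ~ Exponential(μ−λ) for M/M/1.
μ − λ = 70.77 − 55.14 = 15.6300
P(W > t) = e^{−(μ−λ)t} = e^{−0.2657} = 0.766661

Final: 0.766661


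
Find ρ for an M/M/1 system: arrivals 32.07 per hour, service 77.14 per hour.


ρ = λ/μ = 32.07/77.14 = 0.4157

Final: 0.4157


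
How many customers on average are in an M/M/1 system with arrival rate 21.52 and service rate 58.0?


ρ = λ/μ = 21.52/58.0 = 0.3710
L = ρ/(1−ρ) = 0.3710/(1 − 0.3710) = 0.3710/0.6290 = 0.5899

Final: 0.5899


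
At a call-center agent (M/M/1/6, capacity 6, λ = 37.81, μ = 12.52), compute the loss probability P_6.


ρ = λ/μ = 37.81/12.52 = 3.0200
P_K = (1−ρ)ρ^K/(1−ρ^(K+1)) = (-2.0200·758.602188)/(1 − 2290.954371)
= -1532.352183/-2289.954371 = 0.669163

Final: 0.669163


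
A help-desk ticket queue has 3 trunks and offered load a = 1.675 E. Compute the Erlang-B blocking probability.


B(c,a) = (a^c/c!) / Σ_{k=0}^{c} a^k/k!
a^3/3! = 0.783237
Σ terms (k=0..3): 1.00000 + 1.67500 + 1.40281 + 0.78324 = 4.861049
B = 0.783237/4.861049 = 0.161125

Final: 0.161125


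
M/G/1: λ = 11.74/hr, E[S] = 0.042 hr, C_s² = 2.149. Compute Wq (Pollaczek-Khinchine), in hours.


ρ = λ·E[S] = 11.74·0.042 = 0.4931
E[S²] = E[S]²(1+C_s²) = 0.042²·(1+2.149) = 0.005555
Wq = λ·E[S²]/(2(1−ρ)) = 11.74·0.005555/(2·0.5069) = 0.06432 hr

Final: 0.06432 hr


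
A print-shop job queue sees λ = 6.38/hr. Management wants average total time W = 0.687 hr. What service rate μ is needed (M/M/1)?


W = 1/(μ−λ) ⇒ μ − λ = 1/W = 1/0.687 = 1.4556
μ = λ + 1/W = 6.38 + 1.4556 = 7.8356 per hr

Final: 7.8356 /hr


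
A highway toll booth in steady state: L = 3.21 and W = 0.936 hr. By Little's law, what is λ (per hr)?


λ = L/W = 3.21/0.936 = 3.4295 /hr

Final: 3.4295 /hr


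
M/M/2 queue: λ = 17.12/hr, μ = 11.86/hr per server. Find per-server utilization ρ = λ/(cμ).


ρ = λ/(cμ) = 17.12/(2·11.86) = 17.12/23.72 = 0.7218

Final: 0.7218


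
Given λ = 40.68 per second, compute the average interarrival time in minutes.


Mean interarrival time = 1/λ = 1/40.68 second = 0.02458 second
In minutes: 0.02458 × 0.0166667 = 0.0004097 min

Final: 0.0004097 min


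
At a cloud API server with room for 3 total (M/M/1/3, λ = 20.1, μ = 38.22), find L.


ρ = 20.1/38.22 = 0.5259
L = ρ[1 − (K+1)ρ^K + Kρ^(K+1)] / [(1−ρ)(1−ρ^(K+1))]
Numerator: 0.5259·(1 − 4·0.145451 + 3·0.076493) = 0.340614
Denominator: (0.4741)·(0.923507) = 0.437832
L = 0.340614/0.437832 = 0.7780

Final: 0.7780


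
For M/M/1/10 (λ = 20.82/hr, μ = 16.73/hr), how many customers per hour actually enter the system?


ρ = 1.2445; P_K = (1−ρ)ρ^10/(1−ρ^11) = 0.215920
λ_eff = λ(1 − P_K) = 20.82·(1 − 0.215920) = 20.82·0.784080 = 16.3245 /hr

Final: 16.3245 /hr


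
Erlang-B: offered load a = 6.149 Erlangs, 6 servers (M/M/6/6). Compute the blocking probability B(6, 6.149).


B(c,a) = (a^c/c!) / Σ_{k=0}^{c} a^k/k!
a^6/6! = 75.074848
Σ terms (k=0..6): 1.00000 + 6.14900 + 18.90510 + 38.74915 + 59.56714 + 73.25567 + 75.07485 = 272.700906
B = 75.074848/272.700906 = 0.275301

Final: 0.275301


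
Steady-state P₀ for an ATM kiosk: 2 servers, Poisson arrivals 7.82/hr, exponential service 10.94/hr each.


a = λ/μ = 7.82/10.94 = 0.7148; ρ = a/c = 0.3574
Σ_{k=0}^{1} a^k/k! (terms k=0..1) = 1.00000 + 0.71481 = 1.71481
Tail: a^2/(2!(1−ρ)) = 0.51095/(2·0.6426) = 0.39757
P₀ = 1/(1.71481 + 0.39757) = 1/2.11238 = 0.473401

Final: 0.473401


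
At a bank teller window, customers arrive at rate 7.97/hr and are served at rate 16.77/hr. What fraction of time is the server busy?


ρ = λ/μ = 7.97/16.77 = 0.4753

Final: 0.4753


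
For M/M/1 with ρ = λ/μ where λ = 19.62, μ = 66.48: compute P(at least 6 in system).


ρ = 19.62/66.48 = 0.2951
P(N ≥ n) = ρ^n = 0.2951^6 = 0.0006608

Final: 0.0006608


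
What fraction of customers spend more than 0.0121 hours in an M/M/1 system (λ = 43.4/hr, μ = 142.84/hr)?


W ~ Exponential(μ−λ) for M/M/1.
μ − λ = 142.84 − 43.4 = 99.4400
P(W > t) = e^{−(μ−λ)t} = e^{−1.2032} = 0.300225

Final: 0.300225


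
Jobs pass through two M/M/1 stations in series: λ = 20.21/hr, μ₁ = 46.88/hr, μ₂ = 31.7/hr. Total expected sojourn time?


Each node sees arrival rate λ = 20.21/hr (tandem ⇒ throughput preserved).
W₁ = 1/(μ₁−λ) = 1/(46.88−20.21) = 0.03750 hr
W₂ = 1/(μ₂−λ) = 1/(31.7−20.21) = 0.08703 hr
W_total = W₁ + W₂ = 0.03750 + 0.08703 = 0.12453 hr

Final: 0.12453 hr


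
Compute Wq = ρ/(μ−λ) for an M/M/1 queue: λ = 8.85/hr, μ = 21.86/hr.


ρ = 8.85/21.86 = 0.4048
Wq = ρ/(μ−λ) = 0.4048/(21.86 − 8.85) = 0.4048/13.01 = 0.03112 hr

Final: 0.03112 hr


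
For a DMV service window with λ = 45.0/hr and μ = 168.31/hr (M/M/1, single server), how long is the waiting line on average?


ρ = 45.0/168.31 = 0.2674
Lq = ρ²/(1−ρ) = 0.07148/0.7326 = 0.09757

Final: 0.09757


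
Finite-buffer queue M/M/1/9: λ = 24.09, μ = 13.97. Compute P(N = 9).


ρ = λ/μ = 24.09/13.97 = 1.7244
P_K = (1−ρ)ρ^K/(1−ρ^(K+1)) = (-0.7244·134.822863)/(1 − 232.489819)
= -97.666956/-231.489819 = 0.421906

Final: 0.421906


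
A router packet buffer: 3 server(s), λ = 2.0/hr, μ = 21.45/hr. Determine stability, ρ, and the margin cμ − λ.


Total capacity cμ = 3·21.45 = 64.35/hr
ρ = λ/(cμ) = 2.0/64.35 = 0.03108
Stable ⇔ ρ < 1: YES
Spare capacity = cμ − λ = 64.35 − 2.0 = 62.35/hr

Final: ρ = 0.03108; stable; margin = 62.35/hr


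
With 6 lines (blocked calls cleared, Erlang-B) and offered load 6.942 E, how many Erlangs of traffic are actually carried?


B(6,6.942) = 0.327694 (Erlang-B)
Carried load = a(1 − B) = 6.942·(1 − 0.327694) = 6.942·0.672306 = 4.6671 E

Final: 4.6671 Erlangs


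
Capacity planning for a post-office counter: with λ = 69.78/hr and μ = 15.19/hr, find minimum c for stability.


Stability requires cμ > λ ⇔ c > λ/μ.
λ/μ = 69.78/15.19 = 4.5938
Minimum integer c = ⌊4.5938⌋ + 1 = 5
Check: 5·15.19 = 75.95 > 69.78, while 4·15.19 = 60.76 ≤ 69.78

Final: 5 servers


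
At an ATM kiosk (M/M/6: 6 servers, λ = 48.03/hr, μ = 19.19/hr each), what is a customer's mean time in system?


a = 2.5029; ρ = 0.4171; P₀ = 0.081383
Lq = P₀·a^c·ρ/(c!(1−ρ)²) = 0.03412
Wq = Lq/λ = 0.03412/48.03 = 0.0007104 hr
W = Wq + 1/μ = 0.0007104 + 0.05211 = 0.05282 hr

Final: 0.05282 hr


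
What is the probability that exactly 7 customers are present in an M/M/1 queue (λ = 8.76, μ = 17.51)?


ρ = 8.76/17.51 = 0.5003
P_n = (1−ρ)·ρ^n = (1 − 0.5003)·0.5003^7 = 0.4997·0.007844 = 0.003920

Final: 0.003920


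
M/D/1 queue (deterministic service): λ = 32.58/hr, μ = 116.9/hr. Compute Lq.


ρ = 32.58/116.9 = 0.2787
M/D/1: Lq = ρ²/(2(1−ρ)) = 0.07767/(2·0.7213) = 0.05384

Final: 0.05384


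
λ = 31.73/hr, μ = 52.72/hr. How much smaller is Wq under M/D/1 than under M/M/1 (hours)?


ρ = 31.73/52.72 = 0.6019
Wq(M/M/1) = ρ/(μ−λ) = 0.6019/20.99 = 0.02867 hr
Wq(M/D/1) = ρ/(2(μ−λ)) = 0.01434 hr
Savings = 0.02867 − 0.01434 = 0.01434 hr

Final: 0.01434 hr


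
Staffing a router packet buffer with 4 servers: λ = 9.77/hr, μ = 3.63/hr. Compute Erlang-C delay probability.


a = λ/μ = 2.6915; ρ = a/4 = 0.6729
P₀ = 0.057983 (from M/M/c formula)
C(c,a) = [a^c/(c!(1−ρ))]·P₀ = [52.47492/(24·0.3271)]·0.057983
= 6.68365·0.057983 = 0.387535

Final: 0.387535


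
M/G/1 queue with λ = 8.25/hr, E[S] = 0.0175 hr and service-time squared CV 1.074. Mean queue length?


ρ = λ·E[S] = 8.25·0.0175 = 0.1444
Lq = ρ²(1+C_s²)/(2(1−ρ)) = 0.02084·(1+1.074)/(2·0.8556)
= 0.02084·2.0740/1.7112 = 0.02526

Final: 0.02526


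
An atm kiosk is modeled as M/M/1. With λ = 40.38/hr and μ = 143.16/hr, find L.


ρ = λ/μ = 40.38/143.16 = 0.2821
L = ρ/(1−ρ) = 0.2821/(1 − 0.2821) = 0.2821/0.7179 = 0.3929

Final: 0.3929


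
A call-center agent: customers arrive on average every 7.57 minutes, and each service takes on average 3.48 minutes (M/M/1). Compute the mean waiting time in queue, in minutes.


λ = 60/7.57 = 7.9260 /hr
μ = 60/3.48 = 17.2414 /hr
ρ = λ/μ = 7.9260/17.2414 = 0.4597
Wq = ρ/(μ−λ) = 0.4597/(17.2414−7.9260) = 0.04935 hr
In minutes: 0.04935·60 = 2.961 min

Final: 2.961 min


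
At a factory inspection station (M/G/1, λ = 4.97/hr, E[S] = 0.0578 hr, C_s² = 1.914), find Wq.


ρ = λ·E[S] = 4.97·0.0578 = 0.2873
E[S²] = E[S]²(1+C_s²) = 0.0578²·(1+1.914) = 0.009735
Wq = λ·E[S²]/(2(1−ρ)) = 4.97·0.009735/(2·0.7127) = 0.03394 hr

Final: 0.03394 hr


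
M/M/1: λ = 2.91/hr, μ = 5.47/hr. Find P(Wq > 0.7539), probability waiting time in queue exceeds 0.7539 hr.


ρ = 2.91/5.47 = 0.5320
P(Wq > t) = ρ·e^{−(μ−λ)t} = 0.5320·e^{−1.9300}
= 0.5320·0.145151 = 0.077219

Final: 0.077219


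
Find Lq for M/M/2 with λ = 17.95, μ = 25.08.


a = λ/μ = 0.7157; ρ = a/2 = 0.3579
P₀ = 0.472911
Lq = P₀·a^c·ρ / (c!·(1−ρ)²) = 0.472911·0.51224·0.3579/(2·0.41235)
= 0.10511

Final: 0.10511


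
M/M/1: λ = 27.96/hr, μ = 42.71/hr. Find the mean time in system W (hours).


W = 1/(μ−λ) = 1/(42.71 − 27.96) = 1/14.75 = 0.06780 hr

Final: 0.06780 hr


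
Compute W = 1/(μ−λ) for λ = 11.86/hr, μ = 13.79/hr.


W = 1/(μ−λ) = 1/(13.79 − 11.86) = 1/1.93 = 0.5181 hr

Final: 0.5181 hr


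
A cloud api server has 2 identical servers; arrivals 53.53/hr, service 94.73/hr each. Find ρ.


ρ = λ/(cμ) = 53.53/(2·94.73) = 53.53/189.46 = 0.2825

Final: 0.2825


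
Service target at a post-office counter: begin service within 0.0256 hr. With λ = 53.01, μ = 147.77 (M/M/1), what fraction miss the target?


ρ = 53.01/147.77 = 0.3587
P(Wq > t) = ρ·e^{−(μ−λ)t} = 0.3587·e^{−2.4259}
= 0.3587·0.088402 = 0.031713

Final: 0.031713


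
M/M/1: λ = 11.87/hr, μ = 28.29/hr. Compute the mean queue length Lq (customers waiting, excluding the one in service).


ρ = 11.87/28.29 = 0.4196
Lq = ρ²/(1−ρ) = 0.1760/0.5804 = 0.3033

Final: 0.3033
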